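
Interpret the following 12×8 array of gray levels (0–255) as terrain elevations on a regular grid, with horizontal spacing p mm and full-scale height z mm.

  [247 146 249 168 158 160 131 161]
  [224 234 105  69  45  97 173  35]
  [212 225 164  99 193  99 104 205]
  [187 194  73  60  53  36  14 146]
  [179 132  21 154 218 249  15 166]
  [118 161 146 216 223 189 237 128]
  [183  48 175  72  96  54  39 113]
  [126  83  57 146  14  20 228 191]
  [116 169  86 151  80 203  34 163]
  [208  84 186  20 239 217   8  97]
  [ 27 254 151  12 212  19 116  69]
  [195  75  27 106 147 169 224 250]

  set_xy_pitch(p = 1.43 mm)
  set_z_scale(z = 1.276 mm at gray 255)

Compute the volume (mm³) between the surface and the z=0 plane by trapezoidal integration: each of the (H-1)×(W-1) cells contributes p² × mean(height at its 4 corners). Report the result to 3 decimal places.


100.389

height_mm = gray/255 × 1.276; cell vol = 1.43² × mean(4 corners)
unit = 1.43² × 1.276 / (4×255) = 0.00255813 mm³ per gray-sum
row 0: Σ corner-gray over 7 cells = 4137  → 10.5830
row 1: Σ corner-gray over 7 cells = 3890  → 9.9511
row 2: Σ corner-gray over 7 cells = 3378  → 8.6414
row 3: Σ corner-gray over 7 cells = 3116  → 7.9711
row 4: Σ corner-gray over 7 cells = 4513  → 11.5448
row 5: Σ corner-gray over 7 cells = 3854  → 9.8590
row 6: Σ corner-gray over 7 cells = 2677  → 6.8481
row 7: Σ corner-gray over 7 cells = 3138  → 8.0274
row 8: Σ corner-gray over 7 cells = 3538  → 9.0507
row 9: Σ corner-gray over 7 cells = 3437  → 8.7923
row 10: Σ corner-gray over 7 cells = 3565  → 9.1197
Σ rows: total corner-gray = 39243  → 100.3887 mm³


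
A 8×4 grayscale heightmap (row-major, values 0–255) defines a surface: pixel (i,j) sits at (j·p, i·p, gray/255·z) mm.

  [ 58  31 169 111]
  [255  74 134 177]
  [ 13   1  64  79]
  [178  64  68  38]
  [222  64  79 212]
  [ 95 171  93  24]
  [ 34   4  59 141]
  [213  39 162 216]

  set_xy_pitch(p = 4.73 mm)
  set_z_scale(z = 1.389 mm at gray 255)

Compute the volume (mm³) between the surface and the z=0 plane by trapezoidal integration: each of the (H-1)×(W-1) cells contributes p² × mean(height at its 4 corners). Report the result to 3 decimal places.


height_mm = gray/255 × 1.389; cell vol = 4.73² × mean(4 corners)
unit = 4.73² × 1.389 / (4×255) = 0.0304666 mm³ per gray-sum
row 0: Σ corner-gray over 3 cells = 1417  → 43.1712
row 1: Σ corner-gray over 3 cells = 1070  → 32.5993
row 2: Σ corner-gray over 3 cells = 702  → 21.3876
row 3: Σ corner-gray over 3 cells = 1200  → 36.5600
row 4: Σ corner-gray over 3 cells = 1367  → 41.6479
row 5: Σ corner-gray over 3 cells = 948  → 28.8824
row 6: Σ corner-gray over 3 cells = 1132  → 34.4882
Σ rows: total corner-gray = 7836  → 238.7365 mm³

238.736


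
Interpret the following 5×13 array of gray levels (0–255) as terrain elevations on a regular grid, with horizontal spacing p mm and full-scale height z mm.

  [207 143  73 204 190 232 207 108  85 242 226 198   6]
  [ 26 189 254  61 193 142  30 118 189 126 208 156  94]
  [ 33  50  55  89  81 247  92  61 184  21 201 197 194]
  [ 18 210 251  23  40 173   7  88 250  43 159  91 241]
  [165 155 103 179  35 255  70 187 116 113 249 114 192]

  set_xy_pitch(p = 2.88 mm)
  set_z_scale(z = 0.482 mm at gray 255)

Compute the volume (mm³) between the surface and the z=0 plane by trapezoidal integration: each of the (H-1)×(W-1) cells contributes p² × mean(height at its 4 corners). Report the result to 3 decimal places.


101.382

height_mm = gray/255 × 0.482; cell vol = 2.88² × mean(4 corners)
unit = 2.88² × 0.482 / (4×255) = 0.00391951 mm³ per gray-sum
row 0: Σ corner-gray over 12 cells = 7481  → 29.3219
row 1: Σ corner-gray over 12 cells = 6235  → 24.4381
row 2: Σ corner-gray over 12 cells = 5712  → 22.3882
row 3: Σ corner-gray over 12 cells = 6438  → 25.2338
Σ rows: total corner-gray = 25866  → 101.3821 mm³


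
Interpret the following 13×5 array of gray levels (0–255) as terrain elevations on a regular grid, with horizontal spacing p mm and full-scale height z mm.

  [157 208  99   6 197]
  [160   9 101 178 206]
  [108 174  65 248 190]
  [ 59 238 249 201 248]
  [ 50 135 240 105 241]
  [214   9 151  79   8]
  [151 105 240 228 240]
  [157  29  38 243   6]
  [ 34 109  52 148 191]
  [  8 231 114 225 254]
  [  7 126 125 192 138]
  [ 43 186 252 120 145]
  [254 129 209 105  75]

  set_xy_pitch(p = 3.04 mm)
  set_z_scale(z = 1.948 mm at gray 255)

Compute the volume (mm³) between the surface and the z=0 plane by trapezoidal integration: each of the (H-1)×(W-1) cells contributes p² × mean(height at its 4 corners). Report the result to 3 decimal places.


height_mm = gray/255 × 1.948; cell vol = 3.04² × mean(4 corners)
unit = 3.04² × 1.948 / (4×255) = 0.0176496 mm³ per gray-sum
row 0: Σ corner-gray over 4 cells = 1922  → 33.9226
row 1: Σ corner-gray over 4 cells = 2214  → 39.0763
row 2: Σ corner-gray over 4 cells = 2955  → 52.1547
row 3: Σ corner-gray over 4 cells = 2934  → 51.7841
row 4: Σ corner-gray over 4 cells = 1951  → 34.4345
row 5: Σ corner-gray over 4 cells = 2237  → 39.4823
row 6: Σ corner-gray over 4 cells = 2320  → 40.9472
row 7: Σ corner-gray over 4 cells = 1626  → 28.6983
row 8: Σ corner-gray over 4 cells = 2245  → 39.6235
row 9: Σ corner-gray over 4 cells = 2433  → 42.9416
row 10: Σ corner-gray over 4 cells = 2335  → 41.2119
row 11: Σ corner-gray over 4 cells = 2519  → 44.4595
Σ rows: total corner-gray = 27691  → 488.7363 mm³

488.736


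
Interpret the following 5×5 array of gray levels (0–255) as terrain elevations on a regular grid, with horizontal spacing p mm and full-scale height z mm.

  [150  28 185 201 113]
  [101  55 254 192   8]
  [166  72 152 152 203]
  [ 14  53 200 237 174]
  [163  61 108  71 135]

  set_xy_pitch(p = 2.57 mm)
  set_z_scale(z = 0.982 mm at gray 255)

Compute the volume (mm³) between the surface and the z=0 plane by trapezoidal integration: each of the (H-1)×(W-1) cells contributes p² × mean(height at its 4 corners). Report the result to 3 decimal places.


55.125

height_mm = gray/255 × 0.982; cell vol = 2.57² × mean(4 corners)
unit = 2.57² × 0.982 / (4×255) = 0.00635884 mm³ per gray-sum
row 0: Σ corner-gray over 4 cells = 2202  → 14.0022
row 1: Σ corner-gray over 4 cells = 2232  → 14.1929
row 2: Σ corner-gray over 4 cells = 2289  → 14.5554
row 3: Σ corner-gray over 4 cells = 1946  → 12.3743
Σ rows: total corner-gray = 8669  → 55.1247 mm³


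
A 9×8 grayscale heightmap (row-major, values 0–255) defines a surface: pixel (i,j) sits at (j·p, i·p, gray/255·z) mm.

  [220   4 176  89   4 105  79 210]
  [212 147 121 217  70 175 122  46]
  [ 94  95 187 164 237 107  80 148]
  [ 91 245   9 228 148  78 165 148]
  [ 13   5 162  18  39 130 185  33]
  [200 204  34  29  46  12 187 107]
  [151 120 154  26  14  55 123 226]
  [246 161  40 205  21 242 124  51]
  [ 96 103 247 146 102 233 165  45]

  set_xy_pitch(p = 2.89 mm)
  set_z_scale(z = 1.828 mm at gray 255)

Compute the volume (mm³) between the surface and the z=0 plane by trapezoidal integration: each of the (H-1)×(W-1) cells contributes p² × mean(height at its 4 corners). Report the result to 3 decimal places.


400.147

height_mm = gray/255 × 1.828; cell vol = 2.89² × mean(4 corners)
unit = 2.89² × 1.828 / (4×255) = 0.0149683 mm³ per gray-sum
row 0: Σ corner-gray over 7 cells = 3306  → 49.4851
row 1: Σ corner-gray over 7 cells = 3944  → 59.0349
row 2: Σ corner-gray over 7 cells = 3967  → 59.3791
row 3: Σ corner-gray over 7 cells = 3109  → 46.5364
row 4: Σ corner-gray over 7 cells = 2455  → 36.7471
row 5: Σ corner-gray over 7 cells = 2692  → 40.2946
row 6: Σ corner-gray over 7 cells = 3244  → 48.5571
row 7: Σ corner-gray over 7 cells = 4016  → 60.1126
Σ rows: total corner-gray = 26733  → 400.1469 mm³


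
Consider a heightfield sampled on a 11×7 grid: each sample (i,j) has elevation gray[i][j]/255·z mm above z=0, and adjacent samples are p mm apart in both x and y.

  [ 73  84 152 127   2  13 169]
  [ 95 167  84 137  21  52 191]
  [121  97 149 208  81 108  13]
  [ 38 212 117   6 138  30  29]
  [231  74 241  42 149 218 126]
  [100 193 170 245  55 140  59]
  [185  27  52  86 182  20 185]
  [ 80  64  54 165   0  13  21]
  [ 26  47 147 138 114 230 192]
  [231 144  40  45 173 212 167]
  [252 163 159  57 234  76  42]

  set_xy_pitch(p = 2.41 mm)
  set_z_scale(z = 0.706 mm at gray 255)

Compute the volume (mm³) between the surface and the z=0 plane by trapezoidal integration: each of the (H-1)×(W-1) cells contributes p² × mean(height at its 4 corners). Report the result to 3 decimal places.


height_mm = gray/255 × 0.706; cell vol = 2.41² × mean(4 corners)
unit = 2.41² × 0.706 / (4×255) = 0.00402012 mm³ per gray-sum
row 0: Σ corner-gray over 6 cells = 2206  → 8.8684
row 1: Σ corner-gray over 6 cells = 2628  → 10.5649
row 2: Σ corner-gray over 6 cells = 2493  → 10.0221
row 3: Σ corner-gray over 6 cells = 2878  → 11.5699
row 4: Σ corner-gray over 6 cells = 3570  → 14.3518
row 5: Σ corner-gray over 6 cells = 2869  → 11.5337
row 6: Σ corner-gray over 6 cells = 1797  → 7.2241
row 7: Σ corner-gray over 6 cells = 2263  → 9.0975
row 8: Σ corner-gray over 6 cells = 3196  → 12.8483
row 9: Σ corner-gray over 6 cells = 3298  → 13.2583
Σ rows: total corner-gray = 27198  → 109.3391 mm³

109.339


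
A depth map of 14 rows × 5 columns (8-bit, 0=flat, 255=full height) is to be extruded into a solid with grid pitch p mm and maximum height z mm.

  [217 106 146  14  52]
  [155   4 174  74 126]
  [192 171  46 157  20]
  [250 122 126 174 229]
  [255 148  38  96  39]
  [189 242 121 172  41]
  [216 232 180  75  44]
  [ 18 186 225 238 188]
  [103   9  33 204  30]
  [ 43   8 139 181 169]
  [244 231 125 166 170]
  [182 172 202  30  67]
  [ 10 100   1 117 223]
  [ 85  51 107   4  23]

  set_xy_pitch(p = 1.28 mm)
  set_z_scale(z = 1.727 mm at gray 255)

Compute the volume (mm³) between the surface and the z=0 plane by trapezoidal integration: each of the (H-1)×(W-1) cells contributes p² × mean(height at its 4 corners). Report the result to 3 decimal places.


height_mm = gray/255 × 1.727; cell vol = 1.28² × mean(4 corners)
unit = 1.28² × 1.727 / (4×255) = 0.00277404 mm³ per gray-sum
row 0: Σ corner-gray over 4 cells = 1586  → 4.3996
row 1: Σ corner-gray over 4 cells = 1745  → 4.8407
row 2: Σ corner-gray over 4 cells = 2283  → 6.3331
row 3: Σ corner-gray over 4 cells = 2181  → 6.0502
row 4: Σ corner-gray over 4 cells = 2158  → 5.9864
row 5: Σ corner-gray over 4 cells = 2534  → 7.0294
row 6: Σ corner-gray over 4 cells = 2738  → 7.5953
row 7: Σ corner-gray over 4 cells = 2129  → 5.9059
row 8: Σ corner-gray over 4 cells = 1493  → 4.1416
row 9: Σ corner-gray over 4 cells = 2326  → 6.4524
row 10: Σ corner-gray over 4 cells = 2515  → 6.9767
row 11: Σ corner-gray over 4 cells = 1726  → 4.7880
row 12: Σ corner-gray over 4 cells = 1101  → 3.0542
Σ rows: total corner-gray = 26515  → 73.5536 mm³

73.554


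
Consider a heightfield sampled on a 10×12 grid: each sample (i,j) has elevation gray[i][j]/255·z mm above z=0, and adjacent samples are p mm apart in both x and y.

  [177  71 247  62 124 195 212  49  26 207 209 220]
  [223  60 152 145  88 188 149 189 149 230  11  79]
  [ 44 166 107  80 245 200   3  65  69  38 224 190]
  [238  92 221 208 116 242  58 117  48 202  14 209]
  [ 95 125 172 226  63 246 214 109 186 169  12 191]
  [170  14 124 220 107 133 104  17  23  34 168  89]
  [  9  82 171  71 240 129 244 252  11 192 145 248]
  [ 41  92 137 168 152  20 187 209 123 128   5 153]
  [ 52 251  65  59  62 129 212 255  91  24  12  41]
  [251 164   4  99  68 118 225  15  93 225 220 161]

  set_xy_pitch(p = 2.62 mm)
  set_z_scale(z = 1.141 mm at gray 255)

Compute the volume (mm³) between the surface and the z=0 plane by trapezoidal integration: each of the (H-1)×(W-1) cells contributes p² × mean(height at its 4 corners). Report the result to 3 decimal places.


393.603

height_mm = gray/255 × 1.141; cell vol = 2.62² × mean(4 corners)
unit = 2.62² × 1.141 / (4×255) = 0.00767871 mm³ per gray-sum
row 0: Σ corner-gray over 11 cells = 6225  → 47.7999
row 1: Σ corner-gray over 11 cells = 5652  → 43.4000
row 2: Σ corner-gray over 11 cells = 5711  → 43.8531
row 3: Σ corner-gray over 11 cells = 6413  → 49.2435
row 4: Σ corner-gray over 11 cells = 5477  → 42.0563
row 5: Σ corner-gray over 11 cells = 5478  → 42.0640
row 6: Σ corner-gray over 11 cells = 5967  → 45.8188
row 7: Σ corner-gray over 11 cells = 5049  → 38.7698
row 8: Σ corner-gray over 11 cells = 5287  → 40.5973
Σ rows: total corner-gray = 51259  → 393.6028 mm³


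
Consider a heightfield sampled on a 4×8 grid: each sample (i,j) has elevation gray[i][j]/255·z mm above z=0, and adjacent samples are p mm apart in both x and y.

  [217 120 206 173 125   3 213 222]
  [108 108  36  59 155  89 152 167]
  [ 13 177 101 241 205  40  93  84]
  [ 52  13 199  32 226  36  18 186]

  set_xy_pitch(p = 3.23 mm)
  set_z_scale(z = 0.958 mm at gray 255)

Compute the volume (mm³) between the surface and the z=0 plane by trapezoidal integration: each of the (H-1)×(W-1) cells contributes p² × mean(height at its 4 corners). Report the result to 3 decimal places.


97.723

height_mm = gray/255 × 0.958; cell vol = 3.23² × mean(4 corners)
unit = 3.23² × 0.958 / (4×255) = 0.00979874 mm³ per gray-sum
row 0: Σ corner-gray over 7 cells = 3592  → 35.1971
row 1: Σ corner-gray over 7 cells = 3284  → 32.1791
row 2: Σ corner-gray over 7 cells = 3097  → 30.3467
Σ rows: total corner-gray = 9973  → 97.7229 mm³


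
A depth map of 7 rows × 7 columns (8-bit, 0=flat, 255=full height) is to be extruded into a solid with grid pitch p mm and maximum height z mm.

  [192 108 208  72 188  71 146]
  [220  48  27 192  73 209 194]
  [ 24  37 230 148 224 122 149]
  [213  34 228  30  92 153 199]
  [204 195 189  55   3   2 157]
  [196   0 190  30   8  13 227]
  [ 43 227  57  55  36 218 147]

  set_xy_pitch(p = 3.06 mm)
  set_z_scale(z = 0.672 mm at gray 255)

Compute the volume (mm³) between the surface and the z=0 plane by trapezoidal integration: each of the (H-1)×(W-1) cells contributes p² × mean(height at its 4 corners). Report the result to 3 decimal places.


height_mm = gray/255 × 0.672; cell vol = 3.06² × mean(4 corners)
unit = 3.06² × 0.672 / (4×255) = 0.00616896 mm³ per gray-sum
row 0: Σ corner-gray over 6 cells = 3144  → 19.3952
row 1: Σ corner-gray over 6 cells = 3207  → 19.7839
row 2: Σ corner-gray over 6 cells = 3181  → 19.6235
row 3: Σ corner-gray over 6 cells = 2735  → 16.8721
row 4: Σ corner-gray over 6 cells = 2154  → 13.2879
row 5: Σ corner-gray over 6 cells = 2281  → 14.0714
Σ rows: total corner-gray = 16702  → 103.0340 mm³

103.034


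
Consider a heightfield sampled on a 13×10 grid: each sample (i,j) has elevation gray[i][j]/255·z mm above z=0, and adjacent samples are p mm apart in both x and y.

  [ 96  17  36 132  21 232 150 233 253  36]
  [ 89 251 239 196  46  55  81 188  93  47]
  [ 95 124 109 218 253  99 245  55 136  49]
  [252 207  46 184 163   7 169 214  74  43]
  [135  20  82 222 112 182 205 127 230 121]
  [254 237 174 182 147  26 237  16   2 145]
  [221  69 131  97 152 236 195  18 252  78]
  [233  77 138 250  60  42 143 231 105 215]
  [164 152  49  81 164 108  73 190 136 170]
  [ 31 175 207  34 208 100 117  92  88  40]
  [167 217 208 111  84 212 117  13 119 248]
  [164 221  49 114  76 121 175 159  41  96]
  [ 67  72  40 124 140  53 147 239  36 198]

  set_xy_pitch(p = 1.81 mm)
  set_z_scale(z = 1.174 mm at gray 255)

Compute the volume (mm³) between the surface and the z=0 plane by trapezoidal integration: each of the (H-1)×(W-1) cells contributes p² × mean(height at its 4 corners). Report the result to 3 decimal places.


height_mm = gray/255 × 1.174; cell vol = 1.81² × mean(4 corners)
unit = 1.81² × 1.174 / (4×255) = 0.00377073 mm³ per gray-sum
row 0: Σ corner-gray over 9 cells = 4714  → 17.7752
row 1: Σ corner-gray over 9 cells = 5056  → 19.0648
row 2: Σ corner-gray over 9 cells = 5045  → 19.0233
row 3: Σ corner-gray over 9 cells = 5039  → 19.0007
row 4: Σ corner-gray over 9 cells = 5057  → 19.0686
row 5: Σ corner-gray over 9 cells = 5040  → 19.0045
row 6: Σ corner-gray over 9 cells = 5139  → 19.3778
row 7: Σ corner-gray over 9 cells = 4780  → 18.0241
row 8: Σ corner-gray over 9 cells = 4353  → 16.4140
row 9: Σ corner-gray over 9 cells = 4690  → 17.6847
row 10: Σ corner-gray over 9 cells = 4749  → 17.9072
row 11: Σ corner-gray over 9 cells = 4139  → 15.6070
Σ rows: total corner-gray = 57801  → 217.9518 mm³

217.952


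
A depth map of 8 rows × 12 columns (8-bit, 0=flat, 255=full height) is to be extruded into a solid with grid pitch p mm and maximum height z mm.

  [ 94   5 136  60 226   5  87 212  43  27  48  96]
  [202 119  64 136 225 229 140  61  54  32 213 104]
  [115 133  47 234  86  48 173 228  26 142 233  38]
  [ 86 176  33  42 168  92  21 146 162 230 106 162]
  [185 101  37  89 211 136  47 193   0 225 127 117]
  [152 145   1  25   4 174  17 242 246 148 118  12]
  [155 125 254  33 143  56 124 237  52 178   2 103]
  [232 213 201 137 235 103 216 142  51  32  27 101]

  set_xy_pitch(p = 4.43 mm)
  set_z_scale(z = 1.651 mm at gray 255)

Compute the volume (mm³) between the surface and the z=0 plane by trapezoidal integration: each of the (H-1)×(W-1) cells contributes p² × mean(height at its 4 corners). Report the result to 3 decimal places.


height_mm = gray/255 × 1.651; cell vol = 4.43² × mean(4 corners)
unit = 4.43² × 1.651 / (4×255) = 0.0317654 mm³ per gray-sum
row 0: Σ corner-gray over 11 cells = 4740  → 150.5680
row 1: Σ corner-gray over 11 cells = 5705  → 181.2216
row 2: Σ corner-gray over 11 cells = 5453  → 173.2167
row 3: Σ corner-gray over 11 cells = 5234  → 166.2601
row 4: Σ corner-gray over 11 cells = 5038  → 160.0341
row 5: Σ corner-gray over 11 cells = 5070  → 161.0506
row 6: Σ corner-gray over 11 cells = 5713  → 181.4757
Σ rows: total corner-gray = 36953  → 1173.8269 mm³

1173.827


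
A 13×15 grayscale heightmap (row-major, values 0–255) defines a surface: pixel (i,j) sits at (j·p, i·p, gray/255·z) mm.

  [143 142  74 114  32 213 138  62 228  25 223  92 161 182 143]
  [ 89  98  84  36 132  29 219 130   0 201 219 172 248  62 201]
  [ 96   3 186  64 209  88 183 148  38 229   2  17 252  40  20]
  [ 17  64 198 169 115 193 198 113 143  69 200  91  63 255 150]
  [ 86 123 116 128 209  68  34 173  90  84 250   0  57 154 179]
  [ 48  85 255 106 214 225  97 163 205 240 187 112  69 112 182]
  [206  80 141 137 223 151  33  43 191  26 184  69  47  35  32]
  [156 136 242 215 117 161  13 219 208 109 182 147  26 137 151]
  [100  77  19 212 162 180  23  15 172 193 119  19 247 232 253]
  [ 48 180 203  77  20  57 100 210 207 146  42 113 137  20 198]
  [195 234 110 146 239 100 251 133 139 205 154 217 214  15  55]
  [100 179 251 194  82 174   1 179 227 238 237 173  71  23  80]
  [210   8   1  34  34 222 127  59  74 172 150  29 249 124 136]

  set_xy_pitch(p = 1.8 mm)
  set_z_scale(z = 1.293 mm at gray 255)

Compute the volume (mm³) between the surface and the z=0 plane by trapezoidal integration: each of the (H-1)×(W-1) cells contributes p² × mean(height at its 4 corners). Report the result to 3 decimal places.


363.395

height_mm = gray/255 × 1.293; cell vol = 1.8² × mean(4 corners)
unit = 1.8² × 1.293 / (4×255) = 0.00410718 mm³ per gray-sum
row 0: Σ corner-gray over 14 cells = 7208  → 29.6045
row 1: Σ corner-gray over 14 cells = 6584  → 27.0416
row 2: Σ corner-gray over 14 cells = 6943  → 28.5161
row 3: Σ corner-gray over 14 cells = 7146  → 29.3499
row 4: Σ corner-gray over 14 cells = 7607  → 31.2433
row 5: Σ corner-gray over 14 cells = 7328  → 30.0974
row 6: Σ corner-gray over 14 cells = 7089  → 29.1158
row 7: Σ corner-gray over 14 cells = 7824  → 32.1345
row 8: Σ corner-gray over 14 cells = 6963  → 28.5983
row 9: Σ corner-gray over 14 cells = 7834  → 32.1756
row 10: Σ corner-gray over 14 cells = 8802  → 36.1514
row 11: Σ corner-gray over 14 cells = 7150  → 29.3663
Σ rows: total corner-gray = 88478  → 363.3948 mm³


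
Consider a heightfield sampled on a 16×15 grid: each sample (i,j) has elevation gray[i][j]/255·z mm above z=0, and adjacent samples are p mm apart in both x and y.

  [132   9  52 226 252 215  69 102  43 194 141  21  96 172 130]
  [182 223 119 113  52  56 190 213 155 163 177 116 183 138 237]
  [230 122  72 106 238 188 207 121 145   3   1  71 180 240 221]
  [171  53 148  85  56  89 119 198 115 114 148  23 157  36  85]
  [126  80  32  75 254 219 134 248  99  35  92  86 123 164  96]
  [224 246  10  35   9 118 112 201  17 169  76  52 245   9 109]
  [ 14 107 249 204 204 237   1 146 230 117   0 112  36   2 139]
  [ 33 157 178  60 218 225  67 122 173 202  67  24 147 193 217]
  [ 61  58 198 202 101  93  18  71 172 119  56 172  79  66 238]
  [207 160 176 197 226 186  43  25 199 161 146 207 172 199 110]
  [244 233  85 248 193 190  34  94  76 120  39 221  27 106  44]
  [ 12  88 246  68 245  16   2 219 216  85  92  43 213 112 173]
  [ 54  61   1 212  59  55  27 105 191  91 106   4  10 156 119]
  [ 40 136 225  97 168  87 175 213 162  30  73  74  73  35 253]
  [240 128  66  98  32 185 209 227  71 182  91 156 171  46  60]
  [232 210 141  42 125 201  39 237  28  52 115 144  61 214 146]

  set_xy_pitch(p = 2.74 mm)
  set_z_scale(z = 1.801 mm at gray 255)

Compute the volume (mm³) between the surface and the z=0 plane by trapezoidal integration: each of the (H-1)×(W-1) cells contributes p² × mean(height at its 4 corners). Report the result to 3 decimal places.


height_mm = gray/255 × 1.801; cell vol = 2.74² × mean(4 corners)
unit = 2.74² × 1.801 / (4×255) = 0.0132561 mm³ per gray-sum
row 0: Σ corner-gray over 14 cells = 7661  → 101.5547
row 1: Σ corner-gray over 14 cells = 8054  → 106.7644
row 2: Σ corner-gray over 14 cells = 6777  → 89.8364
row 3: Σ corner-gray over 14 cells = 6442  → 85.3956
row 4: Σ corner-gray over 14 cells = 6435  → 85.3028
row 5: Σ corner-gray over 14 cells = 6374  → 84.4942
row 6: Σ corner-gray over 14 cells = 7359  → 97.5514
row 7: Σ corner-gray over 14 cells = 7025  → 93.1239
row 8: Σ corner-gray over 14 cells = 7620  → 101.0112
row 9: Σ corner-gray over 14 cells = 8131  → 107.7851
row 10: Σ corner-gray over 14 cells = 7095  → 94.0518
row 11: Σ corner-gray over 14 cells = 5804  → 76.9382
row 12: Σ corner-gray over 14 cells = 5718  → 75.7982
row 13: Σ corner-gray over 14 cells = 7013  → 92.9648
row 14: Σ corner-gray over 14 cells = 7220  → 95.7088
Σ rows: total corner-gray = 104728  → 1388.2813 mm³

1388.281


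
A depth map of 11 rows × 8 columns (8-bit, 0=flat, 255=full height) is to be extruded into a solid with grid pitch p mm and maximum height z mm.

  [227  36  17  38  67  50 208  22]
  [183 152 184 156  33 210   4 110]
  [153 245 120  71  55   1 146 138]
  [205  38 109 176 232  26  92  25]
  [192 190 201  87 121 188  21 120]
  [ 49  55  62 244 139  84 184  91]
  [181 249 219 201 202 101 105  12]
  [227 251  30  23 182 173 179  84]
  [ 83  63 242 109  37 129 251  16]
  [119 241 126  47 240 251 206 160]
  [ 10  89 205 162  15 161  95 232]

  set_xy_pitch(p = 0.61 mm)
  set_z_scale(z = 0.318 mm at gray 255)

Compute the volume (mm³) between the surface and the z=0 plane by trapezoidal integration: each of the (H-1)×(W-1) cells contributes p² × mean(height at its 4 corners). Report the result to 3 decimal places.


height_mm = gray/255 × 0.318; cell vol = 0.61² × mean(4 corners)
unit = 0.61² × 0.318 / (4×255) = 0.000116008 mm³ per gray-sum
row 0: Σ corner-gray over 7 cells = 2852  → 0.3309
row 1: Σ corner-gray over 7 cells = 3338  → 0.3872
row 2: Σ corner-gray over 7 cells = 3143  → 0.3646
row 3: Σ corner-gray over 7 cells = 3504  → 0.4065
row 4: Σ corner-gray over 7 cells = 3604  → 0.4181
row 5: Σ corner-gray over 7 cells = 4023  → 0.4667
row 6: Σ corner-gray over 7 cells = 4334  → 0.5028
row 7: Σ corner-gray over 7 cells = 3748  → 0.4348
row 8: Σ corner-gray over 7 cells = 4262  → 0.4944
row 9: Σ corner-gray over 7 cells = 4197  → 0.4869
Σ rows: total corner-gray = 37005  → 4.2929 mm³

4.293


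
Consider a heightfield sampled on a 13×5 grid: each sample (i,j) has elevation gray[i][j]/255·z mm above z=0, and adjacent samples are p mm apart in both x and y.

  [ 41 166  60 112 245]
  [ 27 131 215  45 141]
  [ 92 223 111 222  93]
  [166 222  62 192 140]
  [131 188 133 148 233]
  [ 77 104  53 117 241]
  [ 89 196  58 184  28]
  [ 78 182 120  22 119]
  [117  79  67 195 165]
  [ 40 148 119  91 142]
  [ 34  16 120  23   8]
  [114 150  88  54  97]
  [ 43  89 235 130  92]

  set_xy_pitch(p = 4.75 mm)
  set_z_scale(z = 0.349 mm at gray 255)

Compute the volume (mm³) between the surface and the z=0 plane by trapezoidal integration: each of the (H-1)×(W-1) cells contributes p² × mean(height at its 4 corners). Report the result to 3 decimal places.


height_mm = gray/255 × 0.349; cell vol = 4.75² × mean(4 corners)
unit = 4.75² × 0.349 / (4×255) = 0.00771991 mm³ per gray-sum
row 0: Σ corner-gray over 4 cells = 1912  → 14.7605
row 1: Σ corner-gray over 4 cells = 2247  → 17.3466
row 2: Σ corner-gray over 4 cells = 2555  → 19.7244
row 3: Σ corner-gray over 4 cells = 2560  → 19.7630
row 4: Σ corner-gray over 4 cells = 2168  → 16.7368
row 5: Σ corner-gray over 4 cells = 1859  → 14.3513
row 6: Σ corner-gray over 4 cells = 1838  → 14.1892
row 7: Σ corner-gray over 4 cells = 1809  → 13.9653
row 8: Σ corner-gray over 4 cells = 1862  → 14.3745
row 9: Σ corner-gray over 4 cells = 1258  → 9.7117
row 10: Σ corner-gray over 4 cells = 1155  → 8.9165
row 11: Σ corner-gray over 4 cells = 1838  → 14.1892
Σ rows: total corner-gray = 23061  → 178.0289 mm³

178.029


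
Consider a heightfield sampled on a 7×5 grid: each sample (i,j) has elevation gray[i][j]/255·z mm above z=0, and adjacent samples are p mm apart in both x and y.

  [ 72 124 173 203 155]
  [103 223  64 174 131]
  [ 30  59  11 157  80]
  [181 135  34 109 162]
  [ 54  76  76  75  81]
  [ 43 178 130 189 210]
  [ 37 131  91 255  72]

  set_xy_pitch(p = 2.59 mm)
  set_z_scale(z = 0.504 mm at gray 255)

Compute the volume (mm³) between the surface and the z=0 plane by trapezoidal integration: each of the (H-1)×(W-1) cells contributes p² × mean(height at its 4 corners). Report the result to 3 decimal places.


37.123

height_mm = gray/255 × 0.504; cell vol = 2.59² × mean(4 corners)
unit = 2.59² × 0.504 / (4×255) = 0.00331459 mm³ per gray-sum
row 0: Σ corner-gray over 4 cells = 2383  → 7.8987
row 1: Σ corner-gray over 4 cells = 1720  → 5.7011
row 2: Σ corner-gray over 4 cells = 1463  → 4.8492
row 3: Σ corner-gray over 4 cells = 1488  → 4.9321
row 4: Σ corner-gray over 4 cells = 1836  → 6.0856
row 5: Σ corner-gray over 4 cells = 2310  → 7.6567
Σ rows: total corner-gray = 11200  → 37.1234 mm³


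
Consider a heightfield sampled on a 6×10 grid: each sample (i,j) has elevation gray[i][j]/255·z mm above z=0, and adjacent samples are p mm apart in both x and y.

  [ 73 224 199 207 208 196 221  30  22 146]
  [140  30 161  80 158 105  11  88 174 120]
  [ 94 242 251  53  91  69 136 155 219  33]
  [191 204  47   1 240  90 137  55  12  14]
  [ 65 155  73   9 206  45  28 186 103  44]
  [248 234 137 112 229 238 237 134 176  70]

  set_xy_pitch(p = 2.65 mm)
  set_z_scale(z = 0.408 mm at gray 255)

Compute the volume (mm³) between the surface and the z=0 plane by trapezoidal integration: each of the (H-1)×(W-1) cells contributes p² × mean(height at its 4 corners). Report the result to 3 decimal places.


61.806

height_mm = gray/255 × 0.408; cell vol = 2.65² × mean(4 corners)
unit = 2.65² × 0.408 / (4×255) = 0.002809 mm³ per gray-sum
row 0: Σ corner-gray over 9 cells = 4707  → 13.2220
row 1: Σ corner-gray over 9 cells = 4433  → 12.4523
row 2: Σ corner-gray over 9 cells = 4336  → 12.1798
row 3: Σ corner-gray over 9 cells = 3496  → 9.8203
row 4: Σ corner-gray over 9 cells = 5031  → 14.1321
Σ rows: total corner-gray = 22003  → 61.8064 mm³


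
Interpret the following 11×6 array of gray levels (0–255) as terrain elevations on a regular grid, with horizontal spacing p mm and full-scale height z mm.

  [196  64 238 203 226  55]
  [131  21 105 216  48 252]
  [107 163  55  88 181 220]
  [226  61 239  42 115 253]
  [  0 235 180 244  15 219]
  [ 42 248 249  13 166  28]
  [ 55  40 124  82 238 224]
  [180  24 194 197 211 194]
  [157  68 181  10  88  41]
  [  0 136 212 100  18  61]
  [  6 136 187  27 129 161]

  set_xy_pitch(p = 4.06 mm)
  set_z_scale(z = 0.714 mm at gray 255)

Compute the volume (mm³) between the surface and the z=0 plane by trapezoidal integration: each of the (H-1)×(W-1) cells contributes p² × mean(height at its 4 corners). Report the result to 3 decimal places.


300.532

height_mm = gray/255 × 0.714; cell vol = 4.06² × mean(4 corners)
unit = 4.06² × 0.714 / (4×255) = 0.0115385 mm³ per gray-sum
row 0: Σ corner-gray over 5 cells = 2876  → 33.1848
row 1: Σ corner-gray over 5 cells = 2464  → 28.4309
row 2: Σ corner-gray over 5 cells = 2694  → 31.0848
row 3: Σ corner-gray over 5 cells = 2960  → 34.1540
row 4: Σ corner-gray over 5 cells = 2989  → 34.4886
row 5: Σ corner-gray over 5 cells = 2669  → 30.7963
row 6: Σ corner-gray over 5 cells = 2873  → 33.1502
row 7: Σ corner-gray over 5 cells = 2518  → 29.0540
row 8: Σ corner-gray over 5 cells = 1885  → 21.7501
row 9: Σ corner-gray over 5 cells = 2118  → 24.4386
Σ rows: total corner-gray = 26046  → 300.5323 mm³


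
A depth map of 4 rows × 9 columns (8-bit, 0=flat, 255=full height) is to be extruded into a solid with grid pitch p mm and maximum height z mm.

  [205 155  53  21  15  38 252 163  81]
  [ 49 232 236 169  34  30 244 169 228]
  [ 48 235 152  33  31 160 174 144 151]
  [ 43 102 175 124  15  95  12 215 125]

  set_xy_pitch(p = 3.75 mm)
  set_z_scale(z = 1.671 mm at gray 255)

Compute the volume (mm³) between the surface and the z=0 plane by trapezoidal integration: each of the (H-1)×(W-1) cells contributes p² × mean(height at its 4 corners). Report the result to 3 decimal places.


286.773

height_mm = gray/255 × 1.671; cell vol = 3.75² × mean(4 corners)
unit = 3.75² × 1.671 / (4×255) = 0.0230377 mm³ per gray-sum
row 0: Σ corner-gray over 8 cells = 4185  → 96.4127
row 1: Σ corner-gray over 8 cells = 4562  → 105.0979
row 2: Σ corner-gray over 8 cells = 3701  → 85.2625
Σ rows: total corner-gray = 12448  → 286.7731 mm³


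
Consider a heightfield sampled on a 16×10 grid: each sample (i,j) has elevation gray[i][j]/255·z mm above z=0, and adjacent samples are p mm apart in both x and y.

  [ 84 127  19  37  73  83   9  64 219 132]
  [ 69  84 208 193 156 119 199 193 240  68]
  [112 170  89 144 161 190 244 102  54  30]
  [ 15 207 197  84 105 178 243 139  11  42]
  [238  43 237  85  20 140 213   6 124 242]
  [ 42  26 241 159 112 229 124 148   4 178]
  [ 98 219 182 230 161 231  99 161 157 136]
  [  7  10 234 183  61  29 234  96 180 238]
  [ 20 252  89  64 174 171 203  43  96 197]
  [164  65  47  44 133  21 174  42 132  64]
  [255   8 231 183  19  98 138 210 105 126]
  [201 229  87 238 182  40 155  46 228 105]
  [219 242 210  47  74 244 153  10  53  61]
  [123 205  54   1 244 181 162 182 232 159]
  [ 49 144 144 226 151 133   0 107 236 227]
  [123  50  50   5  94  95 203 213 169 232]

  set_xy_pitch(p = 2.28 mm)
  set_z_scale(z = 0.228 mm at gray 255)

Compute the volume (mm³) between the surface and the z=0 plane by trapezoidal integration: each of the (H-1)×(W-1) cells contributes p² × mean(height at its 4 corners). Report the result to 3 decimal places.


height_mm = gray/255 × 0.228; cell vol = 2.28² × mean(4 corners)
unit = 2.28² × 0.228 / (4×255) = 0.001162 mm³ per gray-sum
row 0: Σ corner-gray over 9 cells = 4399  → 5.1116
row 1: Σ corner-gray over 9 cells = 5371  → 6.2411
row 2: Σ corner-gray over 9 cells = 4835  → 5.6182
row 3: Σ corner-gray over 9 cells = 4601  → 5.3463
row 4: Σ corner-gray over 9 cells = 4522  → 5.2545
row 5: Σ corner-gray over 9 cells = 5420  → 6.2980
row 6: Σ corner-gray over 9 cells = 5413  → 6.2899
row 7: Σ corner-gray over 9 cells = 4700  → 5.4614
row 8: Σ corner-gray over 9 cells = 3945  → 4.5841
row 9: Σ corner-gray over 9 cells = 3909  → 4.5422
row 10: Σ corner-gray over 9 cells = 5081  → 5.9041
row 11: Σ corner-gray over 9 cells = 5062  → 5.8820
row 12: Σ corner-gray over 9 cells = 5150  → 5.9843
row 13: Σ corner-gray over 9 cells = 5362  → 6.2306
row 14: Σ corner-gray over 9 cells = 4671  → 5.4277
Σ rows: total corner-gray = 72441  → 84.1761 mm³

84.176


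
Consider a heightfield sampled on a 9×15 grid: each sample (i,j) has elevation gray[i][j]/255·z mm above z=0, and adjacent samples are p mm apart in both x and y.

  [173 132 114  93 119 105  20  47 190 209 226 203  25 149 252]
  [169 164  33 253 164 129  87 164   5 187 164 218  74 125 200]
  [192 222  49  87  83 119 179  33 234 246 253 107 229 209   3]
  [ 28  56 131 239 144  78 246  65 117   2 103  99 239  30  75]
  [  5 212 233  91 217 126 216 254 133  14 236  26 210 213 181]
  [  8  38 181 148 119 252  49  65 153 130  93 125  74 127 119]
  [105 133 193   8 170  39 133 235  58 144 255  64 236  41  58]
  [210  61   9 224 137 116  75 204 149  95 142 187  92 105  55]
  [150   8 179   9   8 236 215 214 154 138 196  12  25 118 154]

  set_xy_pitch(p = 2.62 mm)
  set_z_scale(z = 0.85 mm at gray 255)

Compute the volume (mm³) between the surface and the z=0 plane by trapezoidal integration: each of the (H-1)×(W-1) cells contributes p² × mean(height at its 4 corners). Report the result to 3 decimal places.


height_mm = gray/255 × 0.85; cell vol = 2.62² × mean(4 corners)
unit = 2.62² × 0.85 / (4×255) = 0.00572033 mm³ per gray-sum
row 0: Σ corner-gray over 14 cells = 7592  → 43.4288
row 1: Σ corner-gray over 14 cells = 8198  → 46.8953
row 2: Σ corner-gray over 14 cells = 7496  → 42.8796
row 3: Σ corner-gray over 14 cells = 7749  → 44.3269
row 4: Σ corner-gray over 14 cells = 7783  → 44.5214
row 5: Σ corner-gray over 14 cells = 6816  → 38.9898
row 6: Σ corner-gray over 14 cells = 7038  → 40.2597
row 7: Σ corner-gray over 14 cells = 6785  → 38.8125
Σ rows: total corner-gray = 59457  → 340.1139 mm³

340.114


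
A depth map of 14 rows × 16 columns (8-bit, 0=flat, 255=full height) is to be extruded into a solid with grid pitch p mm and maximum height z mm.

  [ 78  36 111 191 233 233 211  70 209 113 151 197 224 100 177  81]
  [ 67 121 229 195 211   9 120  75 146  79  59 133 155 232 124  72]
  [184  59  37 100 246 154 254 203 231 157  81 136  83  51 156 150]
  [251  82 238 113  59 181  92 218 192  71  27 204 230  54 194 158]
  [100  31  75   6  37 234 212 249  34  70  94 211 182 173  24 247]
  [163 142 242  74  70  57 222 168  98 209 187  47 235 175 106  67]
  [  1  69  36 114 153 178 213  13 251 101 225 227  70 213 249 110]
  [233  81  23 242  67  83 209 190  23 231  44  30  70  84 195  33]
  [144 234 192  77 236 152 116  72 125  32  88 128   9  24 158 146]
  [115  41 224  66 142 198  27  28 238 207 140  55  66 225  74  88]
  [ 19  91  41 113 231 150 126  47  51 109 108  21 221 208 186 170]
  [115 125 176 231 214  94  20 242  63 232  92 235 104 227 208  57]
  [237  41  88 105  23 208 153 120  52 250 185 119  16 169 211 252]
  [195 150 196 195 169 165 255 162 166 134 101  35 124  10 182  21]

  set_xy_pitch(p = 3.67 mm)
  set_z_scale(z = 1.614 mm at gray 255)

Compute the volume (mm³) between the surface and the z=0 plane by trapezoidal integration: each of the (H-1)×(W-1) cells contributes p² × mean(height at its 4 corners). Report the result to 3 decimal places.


height_mm = gray/255 × 1.614; cell vol = 3.67² × mean(4 corners)
unit = 3.67² × 1.614 / (4×255) = 0.0213126 mm³ per gray-sum
row 0: Σ corner-gray over 15 cells = 8586  → 182.9896
row 1: Σ corner-gray over 15 cells = 8145  → 173.5907
row 2: Σ corner-gray over 15 cells = 8549  → 182.2010
row 3: Σ corner-gray over 15 cells = 7930  → 169.0085
row 4: Σ corner-gray over 15 cells = 7905  → 168.4757
row 5: Σ corner-gray over 15 cells = 8629  → 183.9060
row 6: Σ corner-gray over 15 cells = 7745  → 165.0657
row 7: Σ corner-gray over 15 cells = 6986  → 148.8895
row 8: Σ corner-gray over 15 cells = 7241  → 154.3242
row 9: Σ corner-gray over 15 cells = 7260  → 154.7291
row 10: Σ corner-gray over 15 cells = 8293  → 176.7450
row 11: Σ corner-gray over 15 cells = 8667  → 184.7159
row 12: Σ corner-gray over 15 cells = 8273  → 176.3188
Σ rows: total corner-gray = 104209  → 2220.9599 mm³

2220.960


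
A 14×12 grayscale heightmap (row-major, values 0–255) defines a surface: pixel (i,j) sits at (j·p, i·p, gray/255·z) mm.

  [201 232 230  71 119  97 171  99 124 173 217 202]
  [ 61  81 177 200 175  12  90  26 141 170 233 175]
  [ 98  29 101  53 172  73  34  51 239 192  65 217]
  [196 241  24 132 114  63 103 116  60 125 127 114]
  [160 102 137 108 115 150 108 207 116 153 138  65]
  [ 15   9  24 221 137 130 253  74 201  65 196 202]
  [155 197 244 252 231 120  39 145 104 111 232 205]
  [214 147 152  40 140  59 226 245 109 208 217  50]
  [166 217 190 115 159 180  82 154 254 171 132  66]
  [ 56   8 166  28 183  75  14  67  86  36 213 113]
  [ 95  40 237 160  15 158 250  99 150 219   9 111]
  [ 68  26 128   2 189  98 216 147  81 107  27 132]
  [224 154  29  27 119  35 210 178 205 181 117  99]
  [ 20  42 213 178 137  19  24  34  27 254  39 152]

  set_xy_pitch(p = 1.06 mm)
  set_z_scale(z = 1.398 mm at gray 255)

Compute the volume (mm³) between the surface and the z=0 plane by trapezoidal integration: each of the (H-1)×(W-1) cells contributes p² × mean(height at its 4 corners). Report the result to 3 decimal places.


113.012

height_mm = gray/255 × 1.398; cell vol = 1.06² × mean(4 corners)
unit = 1.06² × 1.398 / (4×255) = 0.00153999 mm³ per gray-sum
row 0: Σ corner-gray over 11 cells = 6315  → 9.7251
row 1: Σ corner-gray over 11 cells = 5179  → 7.9756
row 2: Σ corner-gray over 11 cells = 4853  → 7.4736
row 3: Σ corner-gray over 11 cells = 5413  → 8.3360
row 4: Σ corner-gray over 11 cells = 5730  → 8.8242
row 5: Σ corner-gray over 11 cells = 6547  → 10.0823
row 6: Σ corner-gray over 11 cells = 7060  → 10.8724
row 7: Σ corner-gray over 11 cells = 6890  → 10.6106
row 8: Σ corner-gray over 11 cells = 5461  → 8.4099
row 9: Σ corner-gray over 11 cells = 4801  → 7.3935
row 10: Σ corner-gray over 11 cells = 5122  → 7.8878
row 11: Σ corner-gray over 11 cells = 5075  → 7.8155
row 12: Σ corner-gray over 11 cells = 4939  → 7.6060
Σ rows: total corner-gray = 73385  → 113.0124 mm³


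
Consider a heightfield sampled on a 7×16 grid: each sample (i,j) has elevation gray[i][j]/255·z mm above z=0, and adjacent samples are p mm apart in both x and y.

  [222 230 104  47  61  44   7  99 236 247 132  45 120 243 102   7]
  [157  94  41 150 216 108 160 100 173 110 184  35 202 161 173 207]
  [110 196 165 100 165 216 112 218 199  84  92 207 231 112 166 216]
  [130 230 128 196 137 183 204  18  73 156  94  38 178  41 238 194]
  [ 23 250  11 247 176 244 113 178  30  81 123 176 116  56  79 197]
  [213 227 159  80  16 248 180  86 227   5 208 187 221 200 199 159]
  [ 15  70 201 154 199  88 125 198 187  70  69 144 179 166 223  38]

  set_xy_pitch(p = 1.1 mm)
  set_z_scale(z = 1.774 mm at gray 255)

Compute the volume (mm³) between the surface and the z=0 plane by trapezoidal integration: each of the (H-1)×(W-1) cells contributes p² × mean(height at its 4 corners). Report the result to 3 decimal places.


109.225

height_mm = gray/255 × 1.774; cell vol = 1.1² × mean(4 corners)
unit = 1.1² × 1.774 / (4×255) = 0.00210445 mm³ per gray-sum
row 0: Σ corner-gray over 15 cells = 7841  → 16.5010
row 1: Σ corner-gray over 15 cells = 9030  → 19.0032
row 2: Σ corner-gray over 15 cells = 9004  → 18.9485
row 3: Σ corner-gray over 15 cells = 8132  → 17.1134
row 4: Σ corner-gray over 15 cells = 8838  → 18.5991
row 5: Σ corner-gray over 15 cells = 9057  → 19.0600
Σ rows: total corner-gray = 51902  → 109.2252 mm³
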